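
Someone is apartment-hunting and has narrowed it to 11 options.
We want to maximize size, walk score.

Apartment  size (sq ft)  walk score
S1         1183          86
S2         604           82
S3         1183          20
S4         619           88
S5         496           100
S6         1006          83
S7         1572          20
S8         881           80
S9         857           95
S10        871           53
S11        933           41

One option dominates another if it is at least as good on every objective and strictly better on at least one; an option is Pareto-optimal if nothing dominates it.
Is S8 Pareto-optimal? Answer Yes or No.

No

S1 vs S8: size 1183≥881, walk score 86≥80 — S1 is at least as good on every objective and strictly better on at least one, so S1 dominates S8.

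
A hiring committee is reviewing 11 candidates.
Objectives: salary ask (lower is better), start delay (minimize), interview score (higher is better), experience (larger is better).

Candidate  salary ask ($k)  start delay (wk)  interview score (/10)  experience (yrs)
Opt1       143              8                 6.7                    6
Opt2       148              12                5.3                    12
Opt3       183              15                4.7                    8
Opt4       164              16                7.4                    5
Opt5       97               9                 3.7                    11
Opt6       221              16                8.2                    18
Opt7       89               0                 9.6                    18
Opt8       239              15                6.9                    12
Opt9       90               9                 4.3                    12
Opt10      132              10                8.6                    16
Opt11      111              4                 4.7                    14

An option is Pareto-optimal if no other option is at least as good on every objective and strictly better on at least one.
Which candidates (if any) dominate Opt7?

none

Opt1: worse on salary ask (143 vs 89).
Opt2: worse on salary ask (148 vs 89).
Opt3: worse on salary ask (183 vs 89).
Opt4: worse on salary ask (164 vs 89).
Opt5: worse on salary ask (97 vs 89).
Opt6: worse on salary ask (221 vs 89).
Opt8: worse on salary ask (239 vs 89).
Opt9: worse on salary ask (90 vs 89).
Opt10: worse on salary ask (132 vs 89).
Opt11: worse on salary ask (111 vs 89).
No option dominates Opt7.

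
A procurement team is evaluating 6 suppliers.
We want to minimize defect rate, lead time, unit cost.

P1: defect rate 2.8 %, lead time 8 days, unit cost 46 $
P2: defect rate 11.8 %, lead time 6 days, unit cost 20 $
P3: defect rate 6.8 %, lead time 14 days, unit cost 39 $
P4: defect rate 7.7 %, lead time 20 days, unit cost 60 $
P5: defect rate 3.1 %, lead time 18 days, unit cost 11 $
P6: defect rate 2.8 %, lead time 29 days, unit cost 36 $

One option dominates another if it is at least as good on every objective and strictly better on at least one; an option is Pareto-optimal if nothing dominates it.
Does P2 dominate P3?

No

P2 vs P3: P2 is worse on defect rate (11.8 vs 6.8), so it does not dominate P3.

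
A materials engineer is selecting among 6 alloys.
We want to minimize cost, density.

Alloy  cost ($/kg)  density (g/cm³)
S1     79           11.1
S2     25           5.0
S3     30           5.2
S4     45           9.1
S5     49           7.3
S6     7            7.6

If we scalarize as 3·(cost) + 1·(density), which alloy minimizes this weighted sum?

S1: 3·79 + 1·11.1 = 248.1
S2: 3·25 + 1·5.0 = 80.0
S3: 3·30 + 1·5.2 = 95.2
S4: 3·45 + 1·9.1 = 144.1
S5: 3·49 + 1·7.3 = 154.3
S6: 3·7 + 1·7.6 = 28.6
Lowest: S6 at 28.6.

S6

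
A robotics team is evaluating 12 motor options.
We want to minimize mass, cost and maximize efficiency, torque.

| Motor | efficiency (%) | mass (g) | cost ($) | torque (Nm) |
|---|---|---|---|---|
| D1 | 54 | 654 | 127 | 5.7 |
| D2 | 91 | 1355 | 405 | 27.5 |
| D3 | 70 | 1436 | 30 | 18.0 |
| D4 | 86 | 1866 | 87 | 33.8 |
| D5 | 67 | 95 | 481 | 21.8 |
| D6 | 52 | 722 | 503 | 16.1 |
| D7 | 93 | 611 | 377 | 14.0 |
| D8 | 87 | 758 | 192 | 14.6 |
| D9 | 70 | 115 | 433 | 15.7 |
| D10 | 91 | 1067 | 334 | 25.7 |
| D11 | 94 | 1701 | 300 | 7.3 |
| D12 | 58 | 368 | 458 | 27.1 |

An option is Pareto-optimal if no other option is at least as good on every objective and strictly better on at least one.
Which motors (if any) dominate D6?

D5: efficiency 67≥52, mass 95≤722, cost 481≤503, torque 21.8≥16.1 — dominates D6.
D12: efficiency 58≥52, mass 368≤722, cost 458≤503, torque 27.1≥16.1 — dominates D6.
Others (D1, D2, D3, D4, D7, D8, D9, D10, D11) are each worse than D6 on at least one objective.

D5, D12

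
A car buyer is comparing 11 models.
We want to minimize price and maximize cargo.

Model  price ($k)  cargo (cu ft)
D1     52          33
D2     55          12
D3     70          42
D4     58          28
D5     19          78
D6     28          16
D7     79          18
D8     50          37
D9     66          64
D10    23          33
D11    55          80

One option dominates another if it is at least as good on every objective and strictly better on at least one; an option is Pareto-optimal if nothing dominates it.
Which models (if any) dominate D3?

D5: price 19≤70, cargo 78≥42 — dominates D3.
D9: price 66≤70, cargo 64≥42 — dominates D3.
D11: price 55≤70, cargo 80≥42 — dominates D3.
Others (D1, D2, D4, D6, D7, D8, D10) are each worse than D3 on at least one objective.

D5, D9, D11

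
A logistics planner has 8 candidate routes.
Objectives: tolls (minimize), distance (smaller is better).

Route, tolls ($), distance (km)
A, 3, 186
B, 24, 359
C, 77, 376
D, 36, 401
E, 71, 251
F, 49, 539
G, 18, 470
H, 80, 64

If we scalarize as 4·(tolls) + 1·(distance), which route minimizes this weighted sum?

A: 4·3 + 1·186 = 198
B: 4·24 + 1·359 = 455
C: 4·77 + 1·376 = 684
D: 4·36 + 1·401 = 545
E: 4·71 + 1·251 = 535
F: 4·49 + 1·539 = 735
G: 4·18 + 1·470 = 542
H: 4·80 + 1·64 = 384
Lowest: A at 198.

A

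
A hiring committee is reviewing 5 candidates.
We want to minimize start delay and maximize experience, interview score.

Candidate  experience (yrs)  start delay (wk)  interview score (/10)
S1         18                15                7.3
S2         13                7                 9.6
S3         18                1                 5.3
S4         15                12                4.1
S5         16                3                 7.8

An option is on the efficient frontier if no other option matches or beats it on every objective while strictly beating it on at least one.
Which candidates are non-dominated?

S1, S2, S3, S5

S1: not dominated.
S2: not dominated (best interview score).
S3: not dominated (best start delay).
S4: dominated by S3 (experience 18≥15, start delay 1≤12, interview score 5.3≥4.1).
S5: not dominated.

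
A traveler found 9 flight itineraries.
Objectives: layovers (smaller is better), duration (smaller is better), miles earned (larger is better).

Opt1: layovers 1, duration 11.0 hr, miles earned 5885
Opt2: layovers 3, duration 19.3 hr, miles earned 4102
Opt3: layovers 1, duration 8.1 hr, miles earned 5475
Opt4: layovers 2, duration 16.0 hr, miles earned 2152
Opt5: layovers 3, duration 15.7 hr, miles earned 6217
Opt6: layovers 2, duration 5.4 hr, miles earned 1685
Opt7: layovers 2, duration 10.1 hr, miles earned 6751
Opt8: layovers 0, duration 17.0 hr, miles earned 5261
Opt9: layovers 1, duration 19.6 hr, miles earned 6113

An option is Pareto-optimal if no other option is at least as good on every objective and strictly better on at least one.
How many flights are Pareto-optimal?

Opt1: not dominated.
Opt2: dominated by Opt1 (layovers 1≤3, duration 11.0≤19.3, miles earned 5885≥4102).
Opt3: not dominated.
Opt4: dominated by Opt1 (layovers 1≤2, duration 11.0≤16.0, miles earned 5885≥2152).
Opt5: dominated by Opt7 (layovers 2≤3, duration 10.1≤15.7, miles earned 6751≥6217).
Opt6: not dominated (best duration).
Opt7: not dominated (best miles earned).
Opt8: not dominated (best layovers).
Opt9: not dominated.
Pareto-optimal: Opt1, Opt3, Opt6, Opt7, Opt8, Opt9 → 6.

6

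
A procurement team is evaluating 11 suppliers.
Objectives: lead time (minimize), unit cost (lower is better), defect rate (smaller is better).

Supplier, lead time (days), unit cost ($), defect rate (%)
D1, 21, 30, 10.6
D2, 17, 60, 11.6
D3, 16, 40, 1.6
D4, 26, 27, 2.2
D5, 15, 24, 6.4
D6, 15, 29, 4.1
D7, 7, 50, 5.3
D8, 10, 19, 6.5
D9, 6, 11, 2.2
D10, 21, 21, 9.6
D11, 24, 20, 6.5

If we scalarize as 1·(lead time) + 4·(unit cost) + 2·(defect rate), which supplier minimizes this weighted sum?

D1: 1·21 + 4·30 + 2·10.6 = 162.2
D2: 1·17 + 4·60 + 2·11.6 = 280.2
D3: 1·16 + 4·40 + 2·1.6 = 179.2
D4: 1·26 + 4·27 + 2·2.2 = 138.4
D5: 1·15 + 4·24 + 2·6.4 = 123.8
D6: 1·15 + 4·29 + 2·4.1 = 139.2
D7: 1·7 + 4·50 + 2·5.3 = 217.6
D8: 1·10 + 4·19 + 2·6.5 = 99.0
D9: 1·6 + 4·11 + 2·2.2 = 54.4
D10: 1·21 + 4·21 + 2·9.6 = 124.2
D11: 1·24 + 4·20 + 2·6.5 = 117.0
Lowest: D9 at 54.4.

D9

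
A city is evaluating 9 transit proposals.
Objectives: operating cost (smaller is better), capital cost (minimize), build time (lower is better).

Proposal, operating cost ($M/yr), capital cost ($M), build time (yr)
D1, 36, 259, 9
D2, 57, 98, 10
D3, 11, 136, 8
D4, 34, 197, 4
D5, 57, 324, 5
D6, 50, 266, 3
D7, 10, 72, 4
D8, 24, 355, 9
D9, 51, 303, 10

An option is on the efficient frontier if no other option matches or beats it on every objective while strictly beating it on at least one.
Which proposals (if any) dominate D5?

D4: operating cost 34≤57, capital cost 197≤324, build time 4≤5 — dominates D5.
D6: operating cost 50≤57, capital cost 266≤324, build time 3≤5 — dominates D5.
D7: operating cost 10≤57, capital cost 72≤324, build time 4≤5 — dominates D5.
Others (D1, D2, D3, D8, D9) are each worse than D5 on at least one objective.

D4, D6, D7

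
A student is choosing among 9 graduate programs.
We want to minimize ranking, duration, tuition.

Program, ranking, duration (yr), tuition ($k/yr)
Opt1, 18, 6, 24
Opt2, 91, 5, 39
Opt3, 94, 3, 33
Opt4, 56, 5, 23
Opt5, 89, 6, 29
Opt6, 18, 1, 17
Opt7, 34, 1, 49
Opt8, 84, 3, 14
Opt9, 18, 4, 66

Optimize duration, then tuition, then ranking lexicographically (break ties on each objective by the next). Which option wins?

First minimize duration: best is 1, kept {Opt6, Opt7}.
Then minimize tuition: best is 17, kept {Opt6}.

Opt6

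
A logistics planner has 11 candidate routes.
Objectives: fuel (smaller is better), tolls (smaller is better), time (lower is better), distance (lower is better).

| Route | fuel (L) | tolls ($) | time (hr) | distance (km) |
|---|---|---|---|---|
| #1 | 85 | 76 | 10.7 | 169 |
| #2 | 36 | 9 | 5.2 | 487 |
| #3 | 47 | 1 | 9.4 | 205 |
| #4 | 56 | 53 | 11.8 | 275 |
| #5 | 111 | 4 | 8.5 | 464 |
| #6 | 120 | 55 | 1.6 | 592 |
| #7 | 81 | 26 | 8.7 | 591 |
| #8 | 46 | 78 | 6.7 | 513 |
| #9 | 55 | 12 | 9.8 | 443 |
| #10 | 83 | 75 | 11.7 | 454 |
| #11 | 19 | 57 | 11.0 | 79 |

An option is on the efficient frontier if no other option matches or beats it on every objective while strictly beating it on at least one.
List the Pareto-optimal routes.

#1, #2, #3, #5, #6, #11

#1: not dominated.
#2: not dominated.
#3: not dominated (best tolls).
#4: dominated by #3 (fuel 47≤56, tolls 1≤53, time 9.4≤11.8, distance 205≤275).
#5: not dominated.
#6: not dominated (best time).
#7: dominated by #2 (fuel 36≤81, tolls 9≤26, time 5.2≤8.7, distance 487≤591).
#8: dominated by #2 (fuel 36≤46, tolls 9≤78, time 5.2≤6.7, distance 487≤513).
#9: dominated by #3 (fuel 47≤55, tolls 1≤12, time 9.4≤9.8, distance 205≤443).
#10: dominated by #3 (fuel 47≤83, tolls 1≤75, time 9.4≤11.7, distance 205≤454).
#11: not dominated (best fuel).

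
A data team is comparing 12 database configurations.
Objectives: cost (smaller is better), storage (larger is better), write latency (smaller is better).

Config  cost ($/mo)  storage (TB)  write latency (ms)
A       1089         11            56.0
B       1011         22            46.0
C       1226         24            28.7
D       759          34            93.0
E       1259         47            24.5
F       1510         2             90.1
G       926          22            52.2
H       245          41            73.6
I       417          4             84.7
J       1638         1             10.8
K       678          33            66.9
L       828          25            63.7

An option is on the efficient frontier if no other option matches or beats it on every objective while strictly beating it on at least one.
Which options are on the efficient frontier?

A: dominated by B (cost 1011≤1089, storage 22≥11, write latency 46.0≤56.0).
B: not dominated.
C: not dominated.
D: dominated by H (cost 245≤759, storage 41≥34, write latency 73.6≤93.0).
E: not dominated (best storage).
F: dominated by A (cost 1089≤1510, storage 11≥2, write latency 56.0≤90.1).
G: not dominated.
H: not dominated (best cost).
I: dominated by H (cost 245≤417, storage 41≥4, write latency 73.6≤84.7).
J: not dominated (best write latency).
K: not dominated.
L: not dominated.

B, C, E, G, H, J, K, L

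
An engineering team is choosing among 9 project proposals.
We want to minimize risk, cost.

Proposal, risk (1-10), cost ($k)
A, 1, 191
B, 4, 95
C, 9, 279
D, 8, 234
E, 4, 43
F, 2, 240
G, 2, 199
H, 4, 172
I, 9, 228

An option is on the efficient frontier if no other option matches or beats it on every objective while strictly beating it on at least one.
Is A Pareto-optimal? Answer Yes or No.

Yes

B: worse on risk (4 vs 1).
C: worse on risk (9 vs 1).
D: worse on risk (8 vs 1).
E: worse on risk (4 vs 1).
F: worse on risk (2 vs 1).
G: worse on risk (2 vs 1).
H: worse on risk (4 vs 1).
I: worse on risk (9 vs 1).
No option is at least as good as A on every objective and strictly better on one.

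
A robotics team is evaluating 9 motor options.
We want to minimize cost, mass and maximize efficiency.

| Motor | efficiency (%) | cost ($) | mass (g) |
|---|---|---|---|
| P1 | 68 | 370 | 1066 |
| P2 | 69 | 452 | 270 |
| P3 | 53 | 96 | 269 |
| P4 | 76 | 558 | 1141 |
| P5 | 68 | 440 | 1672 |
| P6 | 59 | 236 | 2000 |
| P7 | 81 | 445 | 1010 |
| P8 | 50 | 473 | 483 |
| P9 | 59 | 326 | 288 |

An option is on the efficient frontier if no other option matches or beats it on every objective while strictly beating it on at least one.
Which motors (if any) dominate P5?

P1: efficiency 68≥68, cost 370≤440, mass 1066≤1672 — dominates P5.
Others (P2, P3, P4, P6, P7, P8, P9) are each worse than P5 on at least one objective.

P1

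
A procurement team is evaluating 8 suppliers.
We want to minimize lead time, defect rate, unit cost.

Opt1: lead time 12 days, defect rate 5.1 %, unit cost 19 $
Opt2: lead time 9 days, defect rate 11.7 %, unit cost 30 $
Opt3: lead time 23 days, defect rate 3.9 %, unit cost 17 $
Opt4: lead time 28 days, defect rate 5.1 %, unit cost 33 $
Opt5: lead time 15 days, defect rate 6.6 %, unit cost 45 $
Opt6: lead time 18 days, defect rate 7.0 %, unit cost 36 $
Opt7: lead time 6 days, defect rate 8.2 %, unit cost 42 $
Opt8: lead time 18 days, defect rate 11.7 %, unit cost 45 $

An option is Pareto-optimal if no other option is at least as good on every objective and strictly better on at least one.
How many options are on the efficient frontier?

4

Opt1: not dominated.
Opt2: not dominated.
Opt3: not dominated (best defect rate).
Opt4: dominated by Opt1 (lead time 12≤28, defect rate 5.1≤5.1, unit cost 19≤33).
Opt5: dominated by Opt1 (lead time 12≤15, defect rate 5.1≤6.6, unit cost 19≤45).
Opt6: dominated by Opt1 (lead time 12≤18, defect rate 5.1≤7.0, unit cost 19≤36).
Opt7: not dominated (best lead time).
Opt8: dominated by Opt1 (lead time 12≤18, defect rate 5.1≤11.7, unit cost 19≤45).
Pareto-optimal: Opt1, Opt2, Opt3, Opt7 → 4.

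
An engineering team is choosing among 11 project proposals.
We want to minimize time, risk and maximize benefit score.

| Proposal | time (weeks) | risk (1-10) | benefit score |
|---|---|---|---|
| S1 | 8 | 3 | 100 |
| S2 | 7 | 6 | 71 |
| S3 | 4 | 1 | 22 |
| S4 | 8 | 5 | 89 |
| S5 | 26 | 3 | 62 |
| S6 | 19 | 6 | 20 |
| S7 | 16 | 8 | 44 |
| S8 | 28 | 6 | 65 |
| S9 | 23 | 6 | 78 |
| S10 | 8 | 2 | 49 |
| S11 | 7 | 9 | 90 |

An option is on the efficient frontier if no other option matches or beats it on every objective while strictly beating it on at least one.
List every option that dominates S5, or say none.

S1: time 8≤26, risk 3≤3, benefit score 100≥62 — dominates S5.
Others (S2, S3, S4, S6, S7, S8, S9, S10, S11) are each worse than S5 on at least one objective.

S1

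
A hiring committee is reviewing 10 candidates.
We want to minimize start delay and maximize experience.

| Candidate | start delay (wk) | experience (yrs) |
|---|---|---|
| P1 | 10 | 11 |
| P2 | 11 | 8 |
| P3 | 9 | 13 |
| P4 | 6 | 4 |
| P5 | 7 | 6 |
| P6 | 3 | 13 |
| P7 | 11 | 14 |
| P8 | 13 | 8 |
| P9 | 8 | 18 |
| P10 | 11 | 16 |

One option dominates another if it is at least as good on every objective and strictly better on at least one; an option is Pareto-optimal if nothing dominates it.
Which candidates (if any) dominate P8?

P1, P2, P3, P6, P7, P9, P10

P1: start delay 10≤13, experience 11≥8 — dominates P8.
P2: start delay 11≤13, experience 8≥8 — dominates P8.
P3: start delay 9≤13, experience 13≥8 — dominates P8.
P6: start delay 3≤13, experience 13≥8 — dominates P8.
P7: start delay 11≤13, experience 14≥8 — dominates P8.
P9: start delay 8≤13, experience 18≥8 — dominates P8.
P10: start delay 11≤13, experience 16≥8 — dominates P8.
Others (P4, P5) are each worse than P8 on at least one objective.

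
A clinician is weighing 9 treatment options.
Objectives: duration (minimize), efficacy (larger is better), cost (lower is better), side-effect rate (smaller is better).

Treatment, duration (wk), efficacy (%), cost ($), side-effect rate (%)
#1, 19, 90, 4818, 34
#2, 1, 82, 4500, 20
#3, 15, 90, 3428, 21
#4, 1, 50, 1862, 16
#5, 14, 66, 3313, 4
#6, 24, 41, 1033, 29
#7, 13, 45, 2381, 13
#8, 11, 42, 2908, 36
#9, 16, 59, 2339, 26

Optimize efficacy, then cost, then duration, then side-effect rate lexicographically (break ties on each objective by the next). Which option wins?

#3

First maximize efficacy: best is 90, kept {#1, #3}.
Then minimize cost: best is 3428, kept {#3}.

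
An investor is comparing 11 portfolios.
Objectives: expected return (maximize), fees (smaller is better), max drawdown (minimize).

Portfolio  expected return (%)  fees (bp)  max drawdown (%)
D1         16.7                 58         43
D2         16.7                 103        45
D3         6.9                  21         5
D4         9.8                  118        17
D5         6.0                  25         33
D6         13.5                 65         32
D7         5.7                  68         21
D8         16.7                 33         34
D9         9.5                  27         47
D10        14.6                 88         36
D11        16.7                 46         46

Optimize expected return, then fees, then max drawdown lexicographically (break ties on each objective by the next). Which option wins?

First maximize expected return: best is 16.7, kept {D1, D2, D8, D11}.
Then minimize fees: best is 33, kept {D8}.

D8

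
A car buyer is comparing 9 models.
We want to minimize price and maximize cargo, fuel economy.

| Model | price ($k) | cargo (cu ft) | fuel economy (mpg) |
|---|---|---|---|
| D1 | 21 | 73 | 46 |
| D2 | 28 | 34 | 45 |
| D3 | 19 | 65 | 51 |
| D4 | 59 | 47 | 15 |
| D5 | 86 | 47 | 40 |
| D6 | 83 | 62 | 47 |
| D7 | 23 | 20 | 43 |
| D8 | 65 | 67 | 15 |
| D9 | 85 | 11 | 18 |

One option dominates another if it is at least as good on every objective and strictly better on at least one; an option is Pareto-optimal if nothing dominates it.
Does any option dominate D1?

D2: worse on price (28 vs 21).
D3: worse on cargo (65 vs 73).
D4: worse on price (59 vs 21).
D5: worse on price (86 vs 21).
D6: worse on price (83 vs 21).
D7: worse on price (23 vs 21).
D8: worse on price (65 vs 21).
D9: worse on price (85 vs 21).
No option is at least as good as D1 on every objective and strictly better on one.

No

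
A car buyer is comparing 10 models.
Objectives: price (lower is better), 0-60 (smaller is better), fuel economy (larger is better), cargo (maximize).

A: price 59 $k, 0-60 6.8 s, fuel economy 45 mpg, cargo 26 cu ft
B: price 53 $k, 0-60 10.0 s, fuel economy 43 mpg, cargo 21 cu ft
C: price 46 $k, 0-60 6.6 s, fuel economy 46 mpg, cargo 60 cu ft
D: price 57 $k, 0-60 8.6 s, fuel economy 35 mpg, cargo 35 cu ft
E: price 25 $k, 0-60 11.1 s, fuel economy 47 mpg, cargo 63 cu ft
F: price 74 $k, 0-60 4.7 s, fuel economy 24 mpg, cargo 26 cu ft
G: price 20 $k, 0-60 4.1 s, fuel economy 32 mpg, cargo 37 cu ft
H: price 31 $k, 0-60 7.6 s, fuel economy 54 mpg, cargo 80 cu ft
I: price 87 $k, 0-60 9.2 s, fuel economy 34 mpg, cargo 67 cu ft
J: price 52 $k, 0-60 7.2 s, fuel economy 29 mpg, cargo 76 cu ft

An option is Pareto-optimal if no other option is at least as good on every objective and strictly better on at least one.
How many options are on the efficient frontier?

5

A: dominated by C (price 46≤59, 0-60 6.6≤6.8, fuel economy 46≥45, cargo 60≥26).
B: dominated by C (price 46≤53, 0-60 6.6≤10.0, fuel economy 46≥43, cargo 60≥21).
C: not dominated.
D: dominated by C (price 46≤57, 0-60 6.6≤8.6, fuel economy 46≥35, cargo 60≥35).
E: not dominated.
F: dominated by G (price 20≤74, 0-60 4.1≤4.7, fuel economy 32≥24, cargo 37≥26).
G: not dominated (best price).
H: not dominated (best fuel economy).
I: dominated by H (price 31≤87, 0-60 7.6≤9.2, fuel economy 54≥34, cargo 80≥67).
J: not dominated.
Pareto-optimal: C, E, G, H, J → 5.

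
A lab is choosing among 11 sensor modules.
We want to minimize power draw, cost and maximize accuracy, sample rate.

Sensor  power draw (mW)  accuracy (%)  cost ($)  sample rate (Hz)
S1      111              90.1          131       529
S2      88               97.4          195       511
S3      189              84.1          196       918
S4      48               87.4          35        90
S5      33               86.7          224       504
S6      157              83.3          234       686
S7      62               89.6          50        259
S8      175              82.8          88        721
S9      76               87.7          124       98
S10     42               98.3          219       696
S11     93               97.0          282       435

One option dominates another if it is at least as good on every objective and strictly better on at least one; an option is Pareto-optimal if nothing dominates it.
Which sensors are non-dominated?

S1: not dominated.
S2: not dominated.
S3: not dominated (best sample rate).
S4: not dominated (best cost).
S5: not dominated (best power draw).
S6: dominated by S10 (power draw 42≤157, accuracy 98.3≥83.3, cost 219≤234, sample rate 696≥686).
S7: not dominated.
S8: not dominated.
S9: dominated by S7 (power draw 62≤76, accuracy 89.6≥87.7, cost 50≤124, sample rate 259≥98).
S10: not dominated (best accuracy).
S11: dominated by S2 (power draw 88≤93, accuracy 97.4≥97.0, cost 195≤282, sample rate 511≥435).

S1, S2, S3, S4, S5, S7, S8, S10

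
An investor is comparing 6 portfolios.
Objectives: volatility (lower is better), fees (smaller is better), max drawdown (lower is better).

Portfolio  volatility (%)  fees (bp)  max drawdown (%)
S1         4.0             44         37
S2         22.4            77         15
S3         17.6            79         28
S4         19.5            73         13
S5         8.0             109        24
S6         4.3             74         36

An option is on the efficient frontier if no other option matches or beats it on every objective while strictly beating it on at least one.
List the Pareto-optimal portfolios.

S1, S3, S4, S5, S6

S1: not dominated (best volatility).
S2: dominated by S4 (volatility 19.5≤22.4, fees 73≤77, max drawdown 13≤15).
S3: not dominated.
S4: not dominated (best max drawdown).
S5: not dominated.
S6: not dominated.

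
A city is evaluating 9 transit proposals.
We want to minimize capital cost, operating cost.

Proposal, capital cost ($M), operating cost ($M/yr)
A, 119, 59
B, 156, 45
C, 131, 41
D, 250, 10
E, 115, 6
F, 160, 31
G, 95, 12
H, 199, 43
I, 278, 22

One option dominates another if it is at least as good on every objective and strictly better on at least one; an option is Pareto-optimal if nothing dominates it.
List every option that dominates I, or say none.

D: capital cost 250≤278, operating cost 10≤22 — dominates I.
E: capital cost 115≤278, operating cost 6≤22 — dominates I.
G: capital cost 95≤278, operating cost 12≤22 — dominates I.
Others (A, B, C, F, H) are each worse than I on at least one objective.

D, E, G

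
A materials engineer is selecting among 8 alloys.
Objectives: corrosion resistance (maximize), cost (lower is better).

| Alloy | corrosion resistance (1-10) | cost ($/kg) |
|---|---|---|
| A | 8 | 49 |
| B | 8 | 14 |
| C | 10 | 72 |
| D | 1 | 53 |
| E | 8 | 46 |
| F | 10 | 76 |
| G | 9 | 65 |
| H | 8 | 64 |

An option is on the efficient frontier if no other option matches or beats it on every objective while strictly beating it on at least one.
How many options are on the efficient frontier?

A: dominated by B (corrosion resistance 8≥8, cost 14≤49).
B: not dominated (best cost).
C: not dominated.
D: dominated by A (corrosion resistance 8≥1, cost 49≤53).
E: dominated by B (corrosion resistance 8≥8, cost 14≤46).
F: dominated by C (corrosion resistance 10≥10, cost 72≤76).
G: not dominated.
H: dominated by A (corrosion resistance 8≥8, cost 49≤64).
Pareto-optimal: B, C, G → 3.

3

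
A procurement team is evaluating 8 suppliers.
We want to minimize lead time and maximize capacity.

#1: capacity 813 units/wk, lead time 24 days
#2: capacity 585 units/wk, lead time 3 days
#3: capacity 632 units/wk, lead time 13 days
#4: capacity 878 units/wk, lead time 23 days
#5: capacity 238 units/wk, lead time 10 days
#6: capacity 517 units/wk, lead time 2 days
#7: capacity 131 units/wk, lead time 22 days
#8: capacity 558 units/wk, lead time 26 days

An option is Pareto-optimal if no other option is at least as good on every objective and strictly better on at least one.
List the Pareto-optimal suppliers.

#1: dominated by #4 (capacity 878≥813, lead time 23≤24).
#2: not dominated.
#3: not dominated.
#4: not dominated (best capacity).
#5: dominated by #2 (capacity 585≥238, lead time 3≤10).
#6: not dominated (best lead time).
#7: dominated by #2 (capacity 585≥131, lead time 3≤22).
#8: dominated by #1 (capacity 813≥558, lead time 24≤26).

#2, #3, #4, #6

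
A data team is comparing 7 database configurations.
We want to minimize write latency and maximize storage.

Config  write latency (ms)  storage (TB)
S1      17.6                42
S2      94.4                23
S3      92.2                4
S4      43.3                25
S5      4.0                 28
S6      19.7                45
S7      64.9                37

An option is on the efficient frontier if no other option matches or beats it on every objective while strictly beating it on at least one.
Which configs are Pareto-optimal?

S1: not dominated.
S2: dominated by S1 (write latency 17.6≤94.4, storage 42≥23).
S3: dominated by S1 (write latency 17.6≤92.2, storage 42≥4).
S4: dominated by S1 (write latency 17.6≤43.3, storage 42≥25).
S5: not dominated (best write latency).
S6: not dominated (best storage).
S7: dominated by S1 (write latency 17.6≤64.9, storage 42≥37).

S1, S5, S6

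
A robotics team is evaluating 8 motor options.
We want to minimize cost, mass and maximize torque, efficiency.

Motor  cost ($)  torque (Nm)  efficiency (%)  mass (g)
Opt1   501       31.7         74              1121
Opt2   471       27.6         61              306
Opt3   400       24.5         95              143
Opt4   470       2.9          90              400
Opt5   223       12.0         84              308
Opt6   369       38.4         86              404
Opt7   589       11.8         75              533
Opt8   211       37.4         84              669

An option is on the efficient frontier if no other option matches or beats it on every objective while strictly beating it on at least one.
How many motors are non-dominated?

5

Opt1: dominated by Opt6 (cost 369≤501, torque 38.4≥31.7, efficiency 86≥74, mass 404≤1121).
Opt2: not dominated.
Opt3: not dominated (best efficiency).
Opt4: dominated by Opt3 (cost 400≤470, torque 24.5≥2.9, efficiency 95≥90, mass 143≤400).
Opt5: not dominated.
Opt6: not dominated (best torque).
Opt7: dominated by Opt3 (cost 400≤589, torque 24.5≥11.8, efficiency 95≥75, mass 143≤533).
Opt8: not dominated (best cost).
Pareto-optimal: Opt2, Opt3, Opt5, Opt6, Opt8 → 5.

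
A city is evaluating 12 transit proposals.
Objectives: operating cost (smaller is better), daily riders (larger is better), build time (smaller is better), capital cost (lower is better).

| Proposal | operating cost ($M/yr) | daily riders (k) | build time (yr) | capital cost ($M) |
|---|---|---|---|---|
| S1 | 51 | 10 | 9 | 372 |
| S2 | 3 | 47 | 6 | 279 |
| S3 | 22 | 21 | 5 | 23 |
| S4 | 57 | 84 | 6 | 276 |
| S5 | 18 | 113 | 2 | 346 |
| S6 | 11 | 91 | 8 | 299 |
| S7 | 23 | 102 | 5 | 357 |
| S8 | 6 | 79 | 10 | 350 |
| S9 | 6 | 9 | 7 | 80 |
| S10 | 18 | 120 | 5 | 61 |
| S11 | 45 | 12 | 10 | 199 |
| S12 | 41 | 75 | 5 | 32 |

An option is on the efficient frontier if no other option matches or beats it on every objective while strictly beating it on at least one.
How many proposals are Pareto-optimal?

S1: dominated by S2 (operating cost 3≤51, daily riders 47≥10, build time 6≤9, capital cost 279≤372).
S2: not dominated (best operating cost).
S3: not dominated (best capital cost).
S4: dominated by S10 (operating cost 18≤57, daily riders 120≥84, build time 5≤6, capital cost 61≤276).
S5: not dominated (best build time).
S6: not dominated.
S7: dominated by S5 (operating cost 18≤23, daily riders 113≥102, build time 2≤5, capital cost 346≤357).
S8: not dominated.
S9: not dominated.
S10: not dominated (best daily riders).
S11: dominated by S3 (operating cost 22≤45, daily riders 21≥12, build time 5≤10, capital cost 23≤199).
S12: not dominated.
Pareto-optimal: S2, S3, S5, S6, S8, S9, S10, S12 → 8.

8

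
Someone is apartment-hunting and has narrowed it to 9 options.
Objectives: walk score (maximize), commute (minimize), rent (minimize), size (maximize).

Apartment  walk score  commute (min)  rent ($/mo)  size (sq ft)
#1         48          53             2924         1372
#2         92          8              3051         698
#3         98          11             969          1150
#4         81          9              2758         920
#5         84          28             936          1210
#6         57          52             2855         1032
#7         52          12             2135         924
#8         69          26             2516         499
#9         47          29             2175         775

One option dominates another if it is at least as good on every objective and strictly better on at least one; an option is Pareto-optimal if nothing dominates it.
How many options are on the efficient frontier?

5

#1: not dominated (best size).
#2: not dominated (best commute).
#3: not dominated (best walk score).
#4: not dominated.
#5: not dominated (best rent).
#6: dominated by #3 (walk score 98≥57, commute 11≤52, rent 969≤2855, size 1150≥1032).
#7: dominated by #3 (walk score 98≥52, commute 11≤12, rent 969≤2135, size 1150≥924).
#8: dominated by #3 (walk score 98≥69, commute 11≤26, rent 969≤2516, size 1150≥499).
#9: dominated by #3 (walk score 98≥47, commute 11≤29, rent 969≤2175, size 1150≥775).
Pareto-optimal: #1, #2, #3, #4, #5 → 5.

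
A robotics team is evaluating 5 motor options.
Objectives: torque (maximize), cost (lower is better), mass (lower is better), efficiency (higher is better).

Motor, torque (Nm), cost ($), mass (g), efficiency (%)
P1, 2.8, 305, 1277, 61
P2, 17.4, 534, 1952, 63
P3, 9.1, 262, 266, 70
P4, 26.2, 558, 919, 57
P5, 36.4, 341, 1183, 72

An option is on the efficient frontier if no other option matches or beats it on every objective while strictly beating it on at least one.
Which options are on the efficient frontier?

P3, P4, P5

P1: dominated by P3 (torque 9.1≥2.8, cost 262≤305, mass 266≤1277, efficiency 70≥61).
P2: dominated by P5 (torque 36.4≥17.4, cost 341≤534, mass 1183≤1952, efficiency 72≥63).
P3: not dominated (best cost).
P4: not dominated.
P5: not dominated (best torque).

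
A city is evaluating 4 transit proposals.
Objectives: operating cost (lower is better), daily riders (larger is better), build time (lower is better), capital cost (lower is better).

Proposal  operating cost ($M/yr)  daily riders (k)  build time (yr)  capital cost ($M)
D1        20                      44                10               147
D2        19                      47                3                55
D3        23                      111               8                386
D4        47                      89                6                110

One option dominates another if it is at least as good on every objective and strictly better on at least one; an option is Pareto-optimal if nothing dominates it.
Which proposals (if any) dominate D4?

none

D1: worse on daily riders (44 vs 89).
D2: worse on daily riders (47 vs 89).
D3: worse on build time (8 vs 6).
No option dominates D4.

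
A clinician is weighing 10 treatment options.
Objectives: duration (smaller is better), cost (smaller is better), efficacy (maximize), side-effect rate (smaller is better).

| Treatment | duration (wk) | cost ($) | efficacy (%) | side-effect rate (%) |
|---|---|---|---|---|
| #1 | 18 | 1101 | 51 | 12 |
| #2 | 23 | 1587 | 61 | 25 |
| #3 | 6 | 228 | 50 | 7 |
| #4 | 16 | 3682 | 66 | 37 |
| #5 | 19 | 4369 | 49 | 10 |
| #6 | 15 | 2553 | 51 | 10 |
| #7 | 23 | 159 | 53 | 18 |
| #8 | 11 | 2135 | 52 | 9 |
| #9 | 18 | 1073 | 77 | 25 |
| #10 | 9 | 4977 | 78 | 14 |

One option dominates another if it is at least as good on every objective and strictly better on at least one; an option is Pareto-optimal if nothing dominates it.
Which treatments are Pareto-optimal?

#1: not dominated.
#2: dominated by #9 (duration 18≤23, cost 1073≤1587, efficacy 77≥61, side-effect rate 25≤25).
#3: not dominated (best duration).
#4: not dominated.
#5: dominated by #3 (duration 6≤19, cost 228≤4369, efficacy 50≥49, side-effect rate 7≤10).
#6: dominated by #8 (duration 11≤15, cost 2135≤2553, efficacy 52≥51, side-effect rate 9≤10).
#7: not dominated (best cost).
#8: not dominated.
#9: not dominated.
#10: not dominated (best efficacy).

#1, #3, #4, #7, #8, #9, #10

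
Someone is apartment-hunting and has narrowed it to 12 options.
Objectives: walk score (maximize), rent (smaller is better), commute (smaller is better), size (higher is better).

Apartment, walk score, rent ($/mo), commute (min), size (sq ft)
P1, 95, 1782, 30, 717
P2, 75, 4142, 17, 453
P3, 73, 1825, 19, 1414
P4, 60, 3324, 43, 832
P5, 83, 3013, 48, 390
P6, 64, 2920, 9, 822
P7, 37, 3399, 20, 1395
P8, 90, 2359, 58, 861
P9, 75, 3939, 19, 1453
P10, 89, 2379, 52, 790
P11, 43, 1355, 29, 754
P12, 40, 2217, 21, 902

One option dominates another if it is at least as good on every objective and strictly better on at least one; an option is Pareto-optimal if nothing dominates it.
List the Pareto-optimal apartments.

P1, P2, P3, P6, P8, P9, P10, P11

P1: not dominated (best walk score).
P2: not dominated.
P3: not dominated.
P4: dominated by P3 (walk score 73≥60, rent 1825≤3324, commute 19≤43, size 1414≥832).
P5: dominated by P1 (walk score 95≥83, rent 1782≤3013, commute 30≤48, size 717≥390).
P6: not dominated (best commute).
P7: dominated by P3 (walk score 73≥37, rent 1825≤3399, commute 19≤20, size 1414≥1395).
P8: not dominated.
P9: not dominated (best size).
P10: not dominated.
P11: not dominated (best rent).
P12: dominated by P3 (walk score 73≥40, rent 1825≤2217, commute 19≤21, size 1414≥902).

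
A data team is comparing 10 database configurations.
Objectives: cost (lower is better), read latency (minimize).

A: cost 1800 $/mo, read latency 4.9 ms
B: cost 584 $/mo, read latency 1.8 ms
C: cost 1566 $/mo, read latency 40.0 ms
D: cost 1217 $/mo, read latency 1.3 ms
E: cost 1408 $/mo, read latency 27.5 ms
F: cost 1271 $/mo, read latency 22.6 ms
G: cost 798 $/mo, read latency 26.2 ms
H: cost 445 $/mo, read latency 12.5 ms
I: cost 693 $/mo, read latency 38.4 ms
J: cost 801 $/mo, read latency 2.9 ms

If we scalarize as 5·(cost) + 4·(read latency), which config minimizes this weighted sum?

A: 5·1800 + 4·4.9 = 9019.6
B: 5·584 + 4·1.8 = 2927.2
C: 5·1566 + 4·40.0 = 7990.0
D: 5·1217 + 4·1.3 = 6090.2
E: 5·1408 + 4·27.5 = 7150.0
F: 5·1271 + 4·22.6 = 6445.4
G: 5·798 + 4·26.2 = 4094.8
H: 5·445 + 4·12.5 = 2275.0
I: 5·693 + 4·38.4 = 3618.6
J: 5·801 + 4·2.9 = 4016.6
Lowest: H at 2275.0.

H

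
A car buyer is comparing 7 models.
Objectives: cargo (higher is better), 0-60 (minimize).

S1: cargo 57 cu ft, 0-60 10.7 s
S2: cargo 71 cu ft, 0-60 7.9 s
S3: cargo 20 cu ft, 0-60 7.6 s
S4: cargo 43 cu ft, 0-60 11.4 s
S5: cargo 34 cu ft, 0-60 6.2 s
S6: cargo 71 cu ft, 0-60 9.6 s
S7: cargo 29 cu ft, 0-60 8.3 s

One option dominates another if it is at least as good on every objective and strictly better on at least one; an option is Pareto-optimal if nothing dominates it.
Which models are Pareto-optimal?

S1: dominated by S2 (cargo 71≥57, 0-60 7.9≤10.7).
S2: not dominated.
S3: dominated by S5 (cargo 34≥20, 0-60 6.2≤7.6).
S4: dominated by S1 (cargo 57≥43, 0-60 10.7≤11.4).
S5: not dominated (best 0-60).
S6: dominated by S2 (cargo 71≥71, 0-60 7.9≤9.6).
S7: dominated by S2 (cargo 71≥29, 0-60 7.9≤8.3).

S2, S5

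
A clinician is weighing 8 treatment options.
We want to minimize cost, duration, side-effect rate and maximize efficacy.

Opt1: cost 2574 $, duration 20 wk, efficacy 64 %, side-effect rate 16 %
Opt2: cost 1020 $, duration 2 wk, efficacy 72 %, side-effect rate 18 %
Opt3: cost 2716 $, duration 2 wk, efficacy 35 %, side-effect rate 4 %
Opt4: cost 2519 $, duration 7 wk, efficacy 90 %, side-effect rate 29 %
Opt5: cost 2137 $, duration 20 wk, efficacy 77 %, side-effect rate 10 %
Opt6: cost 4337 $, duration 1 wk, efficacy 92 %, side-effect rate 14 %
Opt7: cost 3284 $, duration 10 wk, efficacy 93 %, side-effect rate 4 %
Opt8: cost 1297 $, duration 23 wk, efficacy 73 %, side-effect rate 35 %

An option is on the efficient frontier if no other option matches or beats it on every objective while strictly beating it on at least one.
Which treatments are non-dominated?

Opt1: dominated by Opt5 (cost 2137≤2574, duration 20≤20, efficacy 77≥64, side-effect rate 10≤16).
Opt2: not dominated (best cost).
Opt3: not dominated.
Opt4: not dominated.
Opt5: not dominated.
Opt6: not dominated (best duration).
Opt7: not dominated (best efficacy).
Opt8: not dominated.

Opt2, Opt3, Opt4, Opt5, Opt6, Opt7, Opt8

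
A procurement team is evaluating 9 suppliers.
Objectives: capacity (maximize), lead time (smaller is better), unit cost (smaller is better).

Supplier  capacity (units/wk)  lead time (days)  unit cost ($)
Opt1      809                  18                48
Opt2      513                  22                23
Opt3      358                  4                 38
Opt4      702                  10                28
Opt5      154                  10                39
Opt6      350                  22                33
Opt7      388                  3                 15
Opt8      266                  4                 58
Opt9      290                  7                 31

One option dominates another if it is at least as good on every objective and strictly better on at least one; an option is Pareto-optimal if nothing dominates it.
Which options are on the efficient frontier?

Opt1, Opt2, Opt4, Opt7

Opt1: not dominated (best capacity).
Opt2: not dominated.
Opt3: dominated by Opt7 (capacity 388≥358, lead time 3≤4, unit cost 15≤38).
Opt4: not dominated.
Opt5: dominated by Opt3 (capacity 358≥154, lead time 4≤10, unit cost 38≤39).
Opt6: dominated by Opt2 (capacity 513≥350, lead time 22≤22, unit cost 23≤33).
Opt7: not dominated (best lead time).
Opt8: dominated by Opt3 (capacity 358≥266, lead time 4≤4, unit cost 38≤58).
Opt9: dominated by Opt7 (capacity 388≥290, lead time 3≤7, unit cost 15≤31).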